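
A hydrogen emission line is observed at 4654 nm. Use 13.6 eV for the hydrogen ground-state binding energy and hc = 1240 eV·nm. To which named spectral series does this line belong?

Pfund

ΔE = 1240/4654 = 0.2664 eV.
This matches 13.6 × (1/5² − 1/7²), so n_f = 5: the Pfund series.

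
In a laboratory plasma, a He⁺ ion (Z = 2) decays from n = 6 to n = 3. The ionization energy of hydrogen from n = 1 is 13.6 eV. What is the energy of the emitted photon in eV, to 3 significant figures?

4.53 eV

The Bohr energies scale as Z², so for Z = 2: E_n = −54.40/n² eV.
E_6 = −54.40/36 = −1.511 eV and E_3 = −54.40/9 = −6.044 eV.
The photon energy is |E_6 − E_3| = 4.53 eV.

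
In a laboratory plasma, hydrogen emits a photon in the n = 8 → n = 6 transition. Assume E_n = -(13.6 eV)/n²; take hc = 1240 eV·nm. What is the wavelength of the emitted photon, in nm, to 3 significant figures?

7500 nm

ΔE = 13.60 × (1/6² − 1/8²) = 13.60 × 0.01215 = 0.1653 eV.
λ = hc/ΔE = 1240 / 0.1653 = 7500 nm.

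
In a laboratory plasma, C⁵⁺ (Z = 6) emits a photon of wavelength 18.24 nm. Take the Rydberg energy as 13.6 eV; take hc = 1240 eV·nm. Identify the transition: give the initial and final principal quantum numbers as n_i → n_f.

The photon energy is ΔE = hc/λ = 1240 / 18.24 = 67.98 eV.
With Z = 6, ΔE = 489.6 × (1/n_f² − 1/n_i²), so 1/n_f² − 1/n_i² = 0.1389.
Trying n_f = 2 gives 1/n_i² = 0.1111, i.e. n_i ≈ 3; this pair matches.

n_i = 3, n_f = 2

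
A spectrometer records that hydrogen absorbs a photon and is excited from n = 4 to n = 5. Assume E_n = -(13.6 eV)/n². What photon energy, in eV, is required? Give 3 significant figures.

0.306 eV

E_5 = −13.60/25 = −0.5440 eV and E_4 = −13.60/16 = −0.8500 eV.
The photon energy is |E_5 − E_4| = 0.306 eV.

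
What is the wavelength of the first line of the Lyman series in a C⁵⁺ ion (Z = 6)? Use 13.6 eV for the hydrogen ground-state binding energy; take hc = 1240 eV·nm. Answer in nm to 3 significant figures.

3.38 nm

The Lyman series terminates on n_f = 1; the first line has n_i = 1+1 = 2.
ΔE = 489.6 × (1/1² − 1/2²) = 367.2 eV.
λ = 1240 / 367.2 = 3.38 nm.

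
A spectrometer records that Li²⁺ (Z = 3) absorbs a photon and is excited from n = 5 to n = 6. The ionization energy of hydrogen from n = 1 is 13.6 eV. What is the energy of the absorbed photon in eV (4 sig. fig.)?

1.496 eV

The Bohr energies scale as Z², so for Z = 3: E_n = −122.4/n² eV.
E_6 = −122.4/36 = −3.400 eV and E_5 = −122.4/25 = −4.896 eV.
The photon energy is |E_6 − E_5| = 1.496 eV.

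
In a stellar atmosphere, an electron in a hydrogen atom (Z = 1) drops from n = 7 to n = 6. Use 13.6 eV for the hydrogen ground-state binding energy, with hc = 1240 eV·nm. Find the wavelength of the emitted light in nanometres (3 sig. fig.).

ΔE = 13.60 × (1/6² − 1/7²) = 13.60 × 0.007370 = 0.1002 eV.
λ = hc/ΔE = 1240 / 0.1002 = 12400 nm.

12400 nm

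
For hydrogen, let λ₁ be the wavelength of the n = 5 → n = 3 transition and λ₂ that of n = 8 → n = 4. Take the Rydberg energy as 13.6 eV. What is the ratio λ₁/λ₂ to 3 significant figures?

0.659

λ ∝ 1/ΔE ∝ 1/(1/n_f² − 1/n_i²), and the Z² and hc factors cancel in the ratio.
λ₁/λ₂ = (1/4² − 1/8²)/(1/3² − 1/5²) = 0.04688/0.07111 = 0.659.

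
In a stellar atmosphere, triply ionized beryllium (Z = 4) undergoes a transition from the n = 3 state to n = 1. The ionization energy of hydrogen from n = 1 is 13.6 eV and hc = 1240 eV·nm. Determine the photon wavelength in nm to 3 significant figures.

For Z = 4 the level energies scale as Z², so the effective Rydberg energy is 13.6 × 16 = 217.6 eV.
ΔE = 217.6 × (1/1² − 1/3²) = 217.6 × 0.8889 = 193.4 eV.
λ = hc/ΔE = 1240 / 193.4 = 6.41 nm.

6.41 nm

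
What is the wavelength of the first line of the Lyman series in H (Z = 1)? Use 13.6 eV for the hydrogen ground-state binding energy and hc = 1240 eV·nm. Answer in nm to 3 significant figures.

The Lyman series terminates on n_f = 1; the first line has n_i = 1+1 = 2.
ΔE = 13.60 × (1/1² − 1/2²) = 10.20 eV.
λ = 1240 / 10.20 = 122 nm.

122 nm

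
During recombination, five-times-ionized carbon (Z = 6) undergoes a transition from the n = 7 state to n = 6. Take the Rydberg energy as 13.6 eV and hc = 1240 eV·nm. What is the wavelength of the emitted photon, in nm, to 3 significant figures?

For Z = 6 the level energies scale as Z², so the effective Rydberg energy is 13.6 × 36 = 489.6 eV.
ΔE = 489.6 × (1/6² − 1/7²) = 489.6 × 0.007370 = 3.608 eV.
λ = hc/ΔE = 1240 / 3.608 = 344 nm.

344 nm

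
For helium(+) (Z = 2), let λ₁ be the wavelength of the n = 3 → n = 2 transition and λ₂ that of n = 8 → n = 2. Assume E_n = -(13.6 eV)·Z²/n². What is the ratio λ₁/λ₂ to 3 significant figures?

λ ∝ 1/ΔE ∝ 1/(1/n_f² − 1/n_i²), and the Z² and hc factors cancel in the ratio.
λ₁/λ₂ = (1/2² − 1/8²)/(1/2² − 1/3²) = 0.2344/0.1389 = 1.69.

1.69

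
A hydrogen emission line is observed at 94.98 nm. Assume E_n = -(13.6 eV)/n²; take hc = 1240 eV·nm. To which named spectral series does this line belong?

ΔE = 1240/94.98 = 13.06 eV.
This matches 13.6 × (1/1² − 1/5²), so n_f = 1: the Lyman series.

Lyman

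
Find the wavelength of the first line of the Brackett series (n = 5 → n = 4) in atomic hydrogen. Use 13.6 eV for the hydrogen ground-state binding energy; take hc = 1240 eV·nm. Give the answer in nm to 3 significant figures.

4050 nm

The Brackett series terminates on n_f = 4; the first line has n_i = 4+1 = 5.
ΔE = 13.60 × (1/4² − 1/5²) = 0.3060 eV.
λ = 1240 / 0.3060 = 4050 nm.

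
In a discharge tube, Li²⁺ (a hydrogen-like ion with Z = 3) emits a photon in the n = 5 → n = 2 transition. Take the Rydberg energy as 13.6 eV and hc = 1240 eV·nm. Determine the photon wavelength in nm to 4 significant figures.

48.24 nm

For Z = 3 the level energies scale as Z², so the effective Rydberg energy is 13.6 × 9 = 122.4 eV.
ΔE = 122.4 × (1/2² − 1/5²) = 122.4 × 0.2100 = 25.70 eV.
λ = hc/ΔE = 1240 / 25.70 = 48.24 nm.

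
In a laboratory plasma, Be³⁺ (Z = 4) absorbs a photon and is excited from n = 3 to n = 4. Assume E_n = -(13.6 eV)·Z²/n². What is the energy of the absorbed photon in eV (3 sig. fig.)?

10.6 eV

The Bohr energies scale as Z², so for Z = 4: E_n = −217.6/n² eV.
E_4 = −217.6/16 = −13.60 eV and E_3 = −217.6/9 = −24.18 eV.
The photon energy is |E_4 − E_3| = 10.6 eV.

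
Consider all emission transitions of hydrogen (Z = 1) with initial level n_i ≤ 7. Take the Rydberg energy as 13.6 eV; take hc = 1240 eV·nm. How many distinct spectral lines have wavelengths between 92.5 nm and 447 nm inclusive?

9

Enumerate all n_i → n_f pairs with 1 ≤ n_f < n_i ≤ 7 and compute λ = 1240 / [13.6·1·(1/n_f² − 1/n_i²)].
Lines falling in [92.5, 447] nm: 7→1 (93.08 nm), 6→1 (93.78 nm), 5→1 (94.98 nm), 4→1 (97.25 nm), 3→1 (102.6 nm), 2→1 (121.6 nm), 7→2 (397.1 nm), 6→2 (410.3 nm), 5→2 (434.2 nm).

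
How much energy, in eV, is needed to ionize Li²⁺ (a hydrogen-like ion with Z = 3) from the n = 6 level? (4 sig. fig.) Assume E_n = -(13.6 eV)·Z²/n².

3.400 eV

E_n = −13.6 Z²/n² = −122.4/n² eV for Z = 3.
E_6 = −122.4/36 = −3.400 eV, so ionization (to E = 0) requires 3.400 eV.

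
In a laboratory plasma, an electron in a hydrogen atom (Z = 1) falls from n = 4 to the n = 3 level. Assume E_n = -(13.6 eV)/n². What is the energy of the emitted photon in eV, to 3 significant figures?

E_4 = −13.60/16 = −0.8500 eV and E_3 = −13.60/9 = −1.511 eV.
The photon energy is |E_4 − E_3| = 0.661 eV.

0.661 eV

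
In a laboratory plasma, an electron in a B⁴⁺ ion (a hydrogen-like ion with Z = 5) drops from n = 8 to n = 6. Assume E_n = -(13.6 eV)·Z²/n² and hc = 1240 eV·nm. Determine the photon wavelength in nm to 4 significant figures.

For Z = 5 the level energies scale as Z², so the effective Rydberg energy is 13.6 × 25 = 340.0 eV.
ΔE = 340.0 × (1/6² − 1/8²) = 340.0 × 0.01215 = 4.132 eV.
λ = hc/ΔE = 1240 / 4.132 = 300.1 nm.

300.1 nm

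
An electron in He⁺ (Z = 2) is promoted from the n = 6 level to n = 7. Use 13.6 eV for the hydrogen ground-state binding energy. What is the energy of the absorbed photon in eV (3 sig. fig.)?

0.401 eV

The Bohr energies scale as Z², so for Z = 2: E_n = −54.40/n² eV.
E_7 = −54.40/49 = −1.110 eV and E_6 = −54.40/36 = −1.511 eV.
The photon energy is |E_7 − E_6| = 0.401 eV.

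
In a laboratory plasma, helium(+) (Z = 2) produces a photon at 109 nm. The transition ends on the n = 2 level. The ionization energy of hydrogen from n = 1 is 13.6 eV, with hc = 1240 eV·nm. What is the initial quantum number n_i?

n_i = 5

The photon energy is ΔE = hc/λ = 1240 / 109 = 11.38 eV.
With Z = 2, ΔE = 54.40 × (1/n_f² − 1/n_i²), so 1/n_f² − 1/n_i² = 0.2091.
With n_f = 2: 1/n_i² = 1/4 − 0.2091 = 0.04088, so n_i ≈ 4.95.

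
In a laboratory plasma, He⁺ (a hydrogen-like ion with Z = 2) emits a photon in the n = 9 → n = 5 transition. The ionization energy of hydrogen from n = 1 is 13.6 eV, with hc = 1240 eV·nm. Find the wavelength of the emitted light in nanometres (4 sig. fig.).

For Z = 2 the level energies scale as Z², so the effective Rydberg energy is 13.6 × 4 = 54.40 eV.
ΔE = 54.40 × (1/5² − 1/9²) = 54.40 × 0.02765 = 1.504 eV.
λ = hc/ΔE = 1240 / 1.504 = 824.3 nm.

824.3 nm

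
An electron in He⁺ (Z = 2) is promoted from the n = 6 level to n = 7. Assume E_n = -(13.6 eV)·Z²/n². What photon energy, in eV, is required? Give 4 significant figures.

The Bohr energies scale as Z², so for Z = 2: E_n = −54.40/n² eV.
E_7 = −54.40/49 = −1.110 eV and E_6 = −54.40/36 = −1.511 eV.
The photon energy is |E_7 − E_6| = 0.4009 eV.

0.4009 eV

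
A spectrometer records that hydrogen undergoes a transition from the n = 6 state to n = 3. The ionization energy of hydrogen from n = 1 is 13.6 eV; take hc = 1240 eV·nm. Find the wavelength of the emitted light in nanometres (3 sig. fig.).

ΔE = 13.60 × (1/3² − 1/6²) = 13.60 × 0.08333 = 1.133 eV.
λ = hc/ΔE = 1240 / 1.133 = 1090 nm.
This line belongs to the Paschen series.

1090 nm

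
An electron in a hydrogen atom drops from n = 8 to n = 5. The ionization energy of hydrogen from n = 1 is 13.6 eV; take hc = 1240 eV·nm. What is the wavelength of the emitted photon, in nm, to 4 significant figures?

3741 nm

ΔE = 13.60 × (1/5² − 1/8²) = 13.60 × 0.02438 = 0.3315 eV.
λ = hc/ΔE = 1240 / 0.3315 = 3741 nm.
This line belongs to the Pfund series.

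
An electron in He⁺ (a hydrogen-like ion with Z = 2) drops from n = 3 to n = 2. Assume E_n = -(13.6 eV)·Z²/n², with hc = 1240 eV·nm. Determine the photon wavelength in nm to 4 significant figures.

164.1 nm

For Z = 2 the level energies scale as Z², so the effective Rydberg energy is 13.6 × 4 = 54.40 eV.
ΔE = 54.40 × (1/2² − 1/3²) = 54.40 × 0.1389 = 7.556 eV.
λ = hc/ΔE = 1240 / 7.556 = 164.1 nm.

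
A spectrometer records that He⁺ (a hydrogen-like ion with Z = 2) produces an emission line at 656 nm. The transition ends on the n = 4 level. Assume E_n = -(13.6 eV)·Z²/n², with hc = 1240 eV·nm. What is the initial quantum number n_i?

n_i = 6

The photon energy is ΔE = hc/λ = 1240 / 656 = 1.890 eV.
With Z = 2, ΔE = 54.40 × (1/n_f² − 1/n_i²), so 1/n_f² − 1/n_i² = 0.03475.
With n_f = 4: 1/n_i² = 1/16 − 0.03475 = 0.02775, so n_i ≈ 6.00.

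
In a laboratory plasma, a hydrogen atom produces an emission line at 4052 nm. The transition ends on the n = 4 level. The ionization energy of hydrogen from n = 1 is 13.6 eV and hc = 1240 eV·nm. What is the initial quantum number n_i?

n_i = 5

The photon energy is ΔE = hc/λ = 1240 / 4052 = 0.3060 eV.
With Z = 1, ΔE = 13.60 × (1/n_f² − 1/n_i²), so 1/n_f² − 1/n_i² = 0.02250.
With n_f = 4: 1/n_i² = 1/16 − 0.02250 = 0.04000, so n_i ≈ 5.00.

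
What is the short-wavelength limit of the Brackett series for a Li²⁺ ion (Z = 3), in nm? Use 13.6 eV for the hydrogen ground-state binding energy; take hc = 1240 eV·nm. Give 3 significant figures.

The Brackett series has lower level n_f = 4; the series limit corresponds to n_i → ∞.
ΔE_max = 13.6 × 9 / 4² = 7.650 eV.
λ_min = 1240 / 7.650 = 162 nm.

162 nm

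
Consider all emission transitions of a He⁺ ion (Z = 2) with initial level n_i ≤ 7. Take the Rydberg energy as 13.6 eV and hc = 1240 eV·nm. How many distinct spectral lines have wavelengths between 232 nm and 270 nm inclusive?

Enumerate all n_i → n_f pairs with 1 ≤ n_f < n_i ≤ 7 and compute λ = 1240 / [13.6·4·(1/n_f² − 1/n_i²)].
Lines falling in [232, 270] nm: 7→3 (251.3 nm).

1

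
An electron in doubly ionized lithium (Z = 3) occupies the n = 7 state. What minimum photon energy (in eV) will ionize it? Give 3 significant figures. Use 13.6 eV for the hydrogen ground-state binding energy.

2.50 eV

E_n = −13.6 Z²/n² = −122.4/n² eV for Z = 3.
E_7 = −122.4/49 = −2.50 eV, so ionization (to E = 0) requires 2.50 eV.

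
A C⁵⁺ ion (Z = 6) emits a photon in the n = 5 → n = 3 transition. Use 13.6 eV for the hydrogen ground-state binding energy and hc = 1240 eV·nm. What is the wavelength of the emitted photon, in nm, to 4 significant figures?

35.62 nm

For Z = 6 the level energies scale as Z², so the effective Rydberg energy is 13.6 × 36 = 489.6 eV.
ΔE = 489.6 × (1/3² − 1/5²) = 489.6 × 0.07111 = 34.82 eV.
λ = hc/ΔE = 1240 / 34.82 = 35.62 nm.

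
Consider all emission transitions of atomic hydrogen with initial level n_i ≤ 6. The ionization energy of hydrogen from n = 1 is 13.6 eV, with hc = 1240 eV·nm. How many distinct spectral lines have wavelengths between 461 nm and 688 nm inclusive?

2

Enumerate all n_i → n_f pairs with 1 ≤ n_f < n_i ≤ 6 and compute λ = 1240 / [13.6·1·(1/n_f² − 1/n_i²)].
Lines falling in [461, 688] nm: 4→2 (486.3 nm), 3→2 (656.5 nm).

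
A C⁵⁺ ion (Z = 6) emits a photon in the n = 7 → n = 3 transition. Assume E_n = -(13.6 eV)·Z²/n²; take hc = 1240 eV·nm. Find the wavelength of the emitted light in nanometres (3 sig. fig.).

27.9 nm

For Z = 6 the level energies scale as Z², so the effective Rydberg energy is 13.6 × 36 = 489.6 eV.
ΔE = 489.6 × (1/3² − 1/7²) = 489.6 × 0.09070 = 44.41 eV.
λ = hc/ΔE = 1240 / 44.41 = 27.9 nm.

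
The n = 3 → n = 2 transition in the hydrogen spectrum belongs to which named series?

Balmer

The series is set by the lower level: n_f = 2 is the Balmer series.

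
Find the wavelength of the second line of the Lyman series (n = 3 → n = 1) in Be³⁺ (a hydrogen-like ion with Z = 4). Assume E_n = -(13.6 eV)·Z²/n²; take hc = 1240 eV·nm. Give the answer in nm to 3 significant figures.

The Lyman series terminates on n_f = 1; the second line has n_i = 1+2 = 3.
ΔE = 217.6 × (1/1² − 1/3²) = 193.4 eV.
λ = 1240 / 193.4 = 6.41 nm.

6.41 nm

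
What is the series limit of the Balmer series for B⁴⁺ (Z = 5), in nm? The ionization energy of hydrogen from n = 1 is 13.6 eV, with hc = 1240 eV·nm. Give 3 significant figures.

14.6 nm

The Balmer series has lower level n_f = 2; the series limit corresponds to n_i → ∞.
ΔE_max = 13.6 × 25 / 2² = 85.00 eV.
λ_min = 1240 / 85.00 = 14.6 nm.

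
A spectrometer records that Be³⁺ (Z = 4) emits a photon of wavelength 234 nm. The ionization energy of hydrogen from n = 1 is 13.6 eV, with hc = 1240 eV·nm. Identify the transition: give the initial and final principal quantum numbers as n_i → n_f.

n_i = 8, n_f = 5

The photon energy is ΔE = hc/λ = 1240 / 234 = 5.299 eV.
With Z = 4, ΔE = 217.6 × (1/n_f² − 1/n_i²), so 1/n_f² − 1/n_i² = 0.02435.
Trying n_f = 5 gives 1/n_i² = 0.01565, i.e. n_i ≈ 8; this pair matches.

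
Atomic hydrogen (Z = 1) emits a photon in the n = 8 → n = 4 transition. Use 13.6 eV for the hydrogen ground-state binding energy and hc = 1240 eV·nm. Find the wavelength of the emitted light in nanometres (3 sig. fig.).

ΔE = 13.60 × (1/4² − 1/8²) = 13.60 × 0.04688 = 0.6375 eV.
λ = hc/ΔE = 1240 / 0.6375 = 1950 nm.
This line belongs to the Brackett series.

1950 nm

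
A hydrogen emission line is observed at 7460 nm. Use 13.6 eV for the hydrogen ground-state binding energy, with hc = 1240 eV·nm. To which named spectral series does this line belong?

ΔE = 1240/7460 = 0.1662 eV.
This matches 13.6 × (1/5² − 1/6²), so n_f = 5: the Pfund series.

Pfund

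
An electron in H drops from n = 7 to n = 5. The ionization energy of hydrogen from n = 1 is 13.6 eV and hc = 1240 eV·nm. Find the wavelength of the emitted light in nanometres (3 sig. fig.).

ΔE = 13.60 × (1/5² − 1/7²) = 13.60 × 0.01959 = 0.2664 eV.
λ = hc/ΔE = 1240 / 0.2664 = 4650 nm.

4650 nm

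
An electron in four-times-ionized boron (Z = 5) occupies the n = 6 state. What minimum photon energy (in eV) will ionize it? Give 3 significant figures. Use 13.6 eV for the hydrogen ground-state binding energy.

9.44 eV

E_n = −13.6 Z²/n² = −340.0/n² eV for Z = 5.
E_6 = −340.0/36 = −9.44 eV, so ionization (to E = 0) requires 9.44 eV.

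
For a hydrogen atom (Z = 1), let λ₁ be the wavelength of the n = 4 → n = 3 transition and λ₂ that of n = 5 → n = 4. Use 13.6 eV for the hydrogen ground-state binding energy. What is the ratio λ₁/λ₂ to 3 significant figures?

λ ∝ 1/ΔE ∝ 1/(1/n_f² − 1/n_i²), and the Z² and hc factors cancel in the ratio.
λ₁/λ₂ = (1/4² − 1/5²)/(1/3² − 1/4²) = 0.02250/0.04861 = 0.463.

0.463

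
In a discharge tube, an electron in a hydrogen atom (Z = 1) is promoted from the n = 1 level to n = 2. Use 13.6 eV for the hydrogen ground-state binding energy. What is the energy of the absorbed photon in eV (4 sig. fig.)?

10.20 eV

E_2 = −13.60/4 = −3.400 eV and E_1 = −13.60/1 = −13.60 eV.
The photon energy is |E_2 − E_1| = 10.20 eV.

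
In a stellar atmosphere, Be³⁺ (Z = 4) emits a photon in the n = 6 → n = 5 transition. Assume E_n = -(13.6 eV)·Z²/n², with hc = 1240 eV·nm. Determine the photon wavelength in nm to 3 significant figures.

For Z = 4 the level energies scale as Z², so the effective Rydberg energy is 13.6 × 16 = 217.6 eV.
ΔE = 217.6 × (1/5² − 1/6²) = 217.6 × 0.01222 = 2.660 eV.
λ = hc/ΔE = 1240 / 2.660 = 466 nm.

466 nm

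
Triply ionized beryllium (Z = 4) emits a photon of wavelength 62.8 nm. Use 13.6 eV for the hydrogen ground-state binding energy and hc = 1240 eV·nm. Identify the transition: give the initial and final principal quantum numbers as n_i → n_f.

The photon energy is ΔE = hc/λ = 1240 / 62.8 = 19.75 eV.
With Z = 4, ΔE = 217.6 × (1/n_f² − 1/n_i²), so 1/n_f² − 1/n_i² = 0.09074.
Trying n_f = 3 gives 1/n_i² = 0.02037, i.e. n_i ≈ 7; this pair matches.

n_i = 7, n_f = 3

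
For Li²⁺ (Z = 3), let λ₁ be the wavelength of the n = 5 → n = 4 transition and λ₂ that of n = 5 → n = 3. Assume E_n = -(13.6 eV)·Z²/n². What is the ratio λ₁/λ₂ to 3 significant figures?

λ ∝ 1/ΔE ∝ 1/(1/n_f² − 1/n_i²), and the Z² and hc factors cancel in the ratio.
λ₁/λ₂ = (1/3² − 1/5²)/(1/4² − 1/5²) = 0.07111/0.02250 = 3.16.

3.16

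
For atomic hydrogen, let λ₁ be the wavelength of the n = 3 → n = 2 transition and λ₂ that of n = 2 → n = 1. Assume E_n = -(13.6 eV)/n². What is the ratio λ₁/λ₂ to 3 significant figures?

5.40

λ ∝ 1/ΔE ∝ 1/(1/n_f² − 1/n_i²), and the Z² and hc factors cancel in the ratio.
λ₁/λ₂ = (1/1² − 1/2²)/(1/2² − 1/3²) = 0.7500/0.1389 = 5.40.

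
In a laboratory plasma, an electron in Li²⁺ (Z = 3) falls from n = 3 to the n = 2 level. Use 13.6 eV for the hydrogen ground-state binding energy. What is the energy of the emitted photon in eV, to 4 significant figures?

The Bohr energies scale as Z², so for Z = 3: E_n = −122.4/n² eV.
E_3 = −122.4/9 = −13.60 eV and E_2 = −122.4/4 = −30.60 eV.
The photon energy is |E_3 − E_2| = 17.00 eV.

17.00 eV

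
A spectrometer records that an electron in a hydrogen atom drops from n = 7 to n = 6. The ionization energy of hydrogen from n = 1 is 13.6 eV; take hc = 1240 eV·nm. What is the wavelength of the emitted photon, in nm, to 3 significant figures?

ΔE = 13.60 × (1/6² − 1/7²) = 13.60 × 0.007370 = 0.1002 eV.
λ = hc/ΔE = 1240 / 0.1002 = 12400 nm.

12400 nm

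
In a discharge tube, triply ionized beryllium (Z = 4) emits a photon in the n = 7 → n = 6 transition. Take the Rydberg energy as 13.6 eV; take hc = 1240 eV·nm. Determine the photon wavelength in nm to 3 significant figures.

773 nm

For Z = 4 the level energies scale as Z², so the effective Rydberg energy is 13.6 × 16 = 217.6 eV.
ΔE = 217.6 × (1/6² − 1/7²) = 217.6 × 0.007370 = 1.604 eV.
λ = hc/ΔE = 1240 / 1.604 = 773 nm.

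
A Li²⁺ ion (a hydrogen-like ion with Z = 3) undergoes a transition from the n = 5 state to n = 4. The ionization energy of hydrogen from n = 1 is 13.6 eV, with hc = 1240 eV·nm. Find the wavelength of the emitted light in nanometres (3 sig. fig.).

For Z = 3 the level energies scale as Z², so the effective Rydberg energy is 13.6 × 9 = 122.4 eV.
ΔE = 122.4 × (1/4² − 1/5²) = 122.4 × 0.02250 = 2.754 eV.
λ = hc/ΔE = 1240 / 2.754 = 450 nm.

450 nm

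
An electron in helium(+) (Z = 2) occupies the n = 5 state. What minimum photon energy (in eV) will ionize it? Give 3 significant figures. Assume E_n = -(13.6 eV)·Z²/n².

E_n = −13.6 Z²/n² = −54.40/n² eV for Z = 2.
E_5 = −54.40/25 = −2.18 eV, so ionization (to E = 0) requires 2.18 eV.

2.18 eV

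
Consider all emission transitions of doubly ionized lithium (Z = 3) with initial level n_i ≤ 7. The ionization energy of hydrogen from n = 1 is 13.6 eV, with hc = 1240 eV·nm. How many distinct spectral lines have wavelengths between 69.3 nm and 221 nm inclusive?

5

Enumerate all n_i → n_f pairs with 1 ≤ n_f < n_i ≤ 7 and compute λ = 1240 / [13.6·9·(1/n_f² − 1/n_i²)].
Lines falling in [69.3, 221] nm: 3→2 (72.94 nm), 7→3 (111.7 nm), 6→3 (121.6 nm), 5→3 (142.5 nm), 4→3 (208.4 nm).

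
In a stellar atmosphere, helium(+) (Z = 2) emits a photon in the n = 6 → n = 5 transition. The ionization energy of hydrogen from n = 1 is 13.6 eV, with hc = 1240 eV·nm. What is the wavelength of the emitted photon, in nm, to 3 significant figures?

1860 nm

For Z = 2 the level energies scale as Z², so the effective Rydberg energy is 13.6 × 4 = 54.40 eV.
ΔE = 54.40 × (1/5² − 1/6²) = 54.40 × 0.01222 = 0.6649 eV.
λ = hc/ΔE = 1240 / 0.6649 = 1860 nm.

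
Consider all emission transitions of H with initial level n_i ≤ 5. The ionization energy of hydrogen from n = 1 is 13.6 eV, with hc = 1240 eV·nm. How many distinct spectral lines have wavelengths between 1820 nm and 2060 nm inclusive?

Enumerate all n_i → n_f pairs with 1 ≤ n_f < n_i ≤ 5 and compute λ = 1240 / [13.6·1·(1/n_f² − 1/n_i²)].
Lines falling in [1820, 2060] nm: 4→3 (1876 nm).

1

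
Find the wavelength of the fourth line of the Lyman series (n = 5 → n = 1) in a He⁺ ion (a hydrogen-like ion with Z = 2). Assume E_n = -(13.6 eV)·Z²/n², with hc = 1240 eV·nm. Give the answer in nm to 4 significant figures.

The Lyman series terminates on n_f = 1; the fourth line has n_i = 1+4 = 5.
ΔE = 54.40 × (1/1² − 1/5²) = 52.22 eV.
λ = 1240 / 52.22 = 23.74 nm.

23.74 nm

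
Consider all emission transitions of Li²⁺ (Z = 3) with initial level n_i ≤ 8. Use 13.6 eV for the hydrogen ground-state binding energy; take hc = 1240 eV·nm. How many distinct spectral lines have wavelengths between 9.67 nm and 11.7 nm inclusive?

Enumerate all n_i → n_f pairs with 1 ≤ n_f < n_i ≤ 8 and compute λ = 1240 / [13.6·9·(1/n_f² − 1/n_i²)].
Lines falling in [9.67, 11.7] nm: 8→1 (10.29 nm), 7→1 (10.34 nm), 6→1 (10.42 nm), 5→1 (10.55 nm), 4→1 (10.81 nm), 3→1 (11.40 nm).

6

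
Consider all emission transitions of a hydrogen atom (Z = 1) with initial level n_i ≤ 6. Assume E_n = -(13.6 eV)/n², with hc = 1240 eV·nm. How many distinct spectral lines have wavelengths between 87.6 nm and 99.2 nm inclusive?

Enumerate all n_i → n_f pairs with 1 ≤ n_f < n_i ≤ 6 and compute λ = 1240 / [13.6·1·(1/n_f² − 1/n_i²)].
Lines falling in [87.6, 99.2] nm: 6→1 (93.78 nm), 5→1 (94.98 nm), 4→1 (97.25 nm).

3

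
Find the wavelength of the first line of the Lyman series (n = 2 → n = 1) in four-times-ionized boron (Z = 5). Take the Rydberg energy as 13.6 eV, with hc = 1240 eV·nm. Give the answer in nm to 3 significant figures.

The Lyman series terminates on n_f = 1; the first line has n_i = 1+1 = 2.
ΔE = 340.0 × (1/1² − 1/2²) = 255.0 eV.
λ = 1240 / 255.0 = 4.86 nm.

4.86 nm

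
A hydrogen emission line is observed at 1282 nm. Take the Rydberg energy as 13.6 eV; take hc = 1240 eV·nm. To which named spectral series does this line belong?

Paschen

ΔE = 1240/1282 = 0.9672 eV.
This matches 13.6 × (1/3² − 1/5²), so n_f = 3: the Paschen series.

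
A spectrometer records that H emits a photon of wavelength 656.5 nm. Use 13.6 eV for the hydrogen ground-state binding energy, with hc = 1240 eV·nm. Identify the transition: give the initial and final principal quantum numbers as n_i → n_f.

n_i = 3, n_f = 2

The photon energy is ΔE = hc/λ = 1240 / 656.5 = 1.889 eV.
With Z = 1, ΔE = 13.60 × (1/n_f² − 1/n_i²), so 1/n_f² − 1/n_i² = 0.1389.
Trying n_f = 2 gives 1/n_i² = 0.1111, i.e. n_i ≈ 3; this pair matches.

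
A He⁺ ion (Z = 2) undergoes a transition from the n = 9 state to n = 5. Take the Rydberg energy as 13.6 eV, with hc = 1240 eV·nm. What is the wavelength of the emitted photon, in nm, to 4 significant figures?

824.3 nm

For Z = 2 the level energies scale as Z², so the effective Rydberg energy is 13.6 × 4 = 54.40 eV.
ΔE = 54.40 × (1/5² − 1/9²) = 54.40 × 0.02765 = 1.504 eV.
λ = hc/ΔE = 1240 / 1.504 = 824.3 nm.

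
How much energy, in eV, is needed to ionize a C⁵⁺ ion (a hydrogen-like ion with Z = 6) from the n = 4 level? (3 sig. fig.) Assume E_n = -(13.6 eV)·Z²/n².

E_n = −13.6 Z²/n² = −489.6/n² eV for Z = 6.
E_4 = −489.6/16 = −30.6 eV, so ionization (to E = 0) requires 30.6 eV.

30.6 eV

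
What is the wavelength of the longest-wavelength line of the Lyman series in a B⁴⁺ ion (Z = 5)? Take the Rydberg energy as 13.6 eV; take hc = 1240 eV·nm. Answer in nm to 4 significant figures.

4.863 nm

The Lyman series terminates on n_f = 1; the first line has n_i = 1+1 = 2.
ΔE = 340.0 × (1/1² − 1/2²) = 255.0 eV.
λ = 1240 / 255.0 = 4.863 nm.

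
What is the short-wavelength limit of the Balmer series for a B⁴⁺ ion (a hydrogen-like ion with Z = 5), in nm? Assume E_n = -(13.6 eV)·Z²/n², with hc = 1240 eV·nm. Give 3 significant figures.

14.6 nm

The Balmer series has lower level n_f = 2; the series limit corresponds to n_i → ∞.
ΔE_max = 13.6 × 25 / 2² = 85.00 eV.
λ_min = 1240 / 85.00 = 14.6 nm.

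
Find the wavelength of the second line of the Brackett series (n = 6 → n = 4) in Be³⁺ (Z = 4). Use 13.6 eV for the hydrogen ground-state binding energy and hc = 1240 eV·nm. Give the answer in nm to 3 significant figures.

The Brackett series terminates on n_f = 4; the second line has n_i = 4+2 = 6.
ΔE = 217.6 × (1/4² − 1/6²) = 7.556 eV.
λ = 1240 / 7.556 = 164 nm.

164 nm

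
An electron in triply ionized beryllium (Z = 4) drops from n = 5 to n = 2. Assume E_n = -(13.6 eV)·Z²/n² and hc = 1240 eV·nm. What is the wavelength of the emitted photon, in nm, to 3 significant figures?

For Z = 4 the level energies scale as Z², so the effective Rydberg energy is 13.6 × 16 = 217.6 eV.
ΔE = 217.6 × (1/2² − 1/5²) = 217.6 × 0.2100 = 45.70 eV.
λ = hc/ΔE = 1240 / 45.70 = 27.1 nm.

27.1 nm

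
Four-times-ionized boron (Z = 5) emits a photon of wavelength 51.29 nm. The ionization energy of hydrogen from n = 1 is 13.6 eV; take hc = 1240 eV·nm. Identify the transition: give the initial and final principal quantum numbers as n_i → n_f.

The photon energy is ΔE = hc/λ = 1240 / 51.29 = 24.18 eV.
With Z = 5, ΔE = 340.0 × (1/n_f² − 1/n_i²), so 1/n_f² − 1/n_i² = 0.07111.
Trying n_f = 3 gives 1/n_i² = 0.04000, i.e. n_i ≈ 5; this pair matches.

n_i = 5, n_f = 3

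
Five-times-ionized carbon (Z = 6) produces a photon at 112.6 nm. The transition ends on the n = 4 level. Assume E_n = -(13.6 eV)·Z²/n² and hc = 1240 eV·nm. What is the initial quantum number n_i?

n_i = 5

The photon energy is ΔE = hc/λ = 1240 / 112.6 = 11.01 eV.
With Z = 6, ΔE = 489.6 × (1/n_f² − 1/n_i²), so 1/n_f² − 1/n_i² = 0.02249.
With n_f = 4: 1/n_i² = 1/16 − 0.02249 = 0.04001, so n_i ≈ 5.00.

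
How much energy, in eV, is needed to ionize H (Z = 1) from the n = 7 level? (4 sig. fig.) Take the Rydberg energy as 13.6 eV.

E_7 = −13.60/49 = −0.2776 eV, so ionization (to E = 0) requires 0.2776 eV.

0.2776 eV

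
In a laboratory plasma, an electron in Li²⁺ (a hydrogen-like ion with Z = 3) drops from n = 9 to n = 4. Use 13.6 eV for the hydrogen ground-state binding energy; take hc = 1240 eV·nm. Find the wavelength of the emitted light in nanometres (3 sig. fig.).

For Z = 3 the level energies scale as Z², so the effective Rydberg energy is 13.6 × 9 = 122.4 eV.
ΔE = 122.4 × (1/4² − 1/9²) = 122.4 × 0.05015 = 6.139 eV.
λ = hc/ΔE = 1240 / 6.139 = 202 nm.

202 nm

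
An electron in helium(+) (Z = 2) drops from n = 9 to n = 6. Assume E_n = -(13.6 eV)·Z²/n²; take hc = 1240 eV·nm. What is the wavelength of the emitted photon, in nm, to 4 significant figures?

For Z = 2 the level energies scale as Z², so the effective Rydberg energy is 13.6 × 4 = 54.40 eV.
ΔE = 54.40 × (1/6² − 1/9²) = 54.40 × 0.01543 = 0.8395 eV.
λ = hc/ΔE = 1240 / 0.8395 = 1477 nm.

1477 nm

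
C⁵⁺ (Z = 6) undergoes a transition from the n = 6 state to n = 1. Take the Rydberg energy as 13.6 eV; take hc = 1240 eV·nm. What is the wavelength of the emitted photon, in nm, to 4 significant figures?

2.605 nm

For Z = 6 the level energies scale as Z², so the effective Rydberg energy is 13.6 × 36 = 489.6 eV.
ΔE = 489.6 × (1/1² − 1/6²) = 489.6 × 0.9722 = 476.0 eV.
λ = hc/ΔE = 1240 / 476.0 = 2.605 nm.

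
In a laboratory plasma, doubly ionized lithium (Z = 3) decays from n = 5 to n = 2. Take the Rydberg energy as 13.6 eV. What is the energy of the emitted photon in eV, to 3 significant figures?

The Bohr energies scale as Z², so for Z = 3: E_n = −122.4/n² eV.
E_5 = −122.4/25 = −4.896 eV and E_2 = −122.4/4 = −30.60 eV.
The photon energy is |E_5 − E_2| = 25.7 eV.

25.7 eV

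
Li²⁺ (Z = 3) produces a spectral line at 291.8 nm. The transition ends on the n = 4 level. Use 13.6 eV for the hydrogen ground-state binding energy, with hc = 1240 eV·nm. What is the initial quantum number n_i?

The photon energy is ΔE = hc/λ = 1240 / 291.8 = 4.249 eV.
With Z = 3, ΔE = 122.4 × (1/n_f² − 1/n_i²), so 1/n_f² − 1/n_i² = 0.03472.
With n_f = 4: 1/n_i² = 1/16 − 0.03472 = 0.02778, so n_i ≈ 6.00.

n_i = 6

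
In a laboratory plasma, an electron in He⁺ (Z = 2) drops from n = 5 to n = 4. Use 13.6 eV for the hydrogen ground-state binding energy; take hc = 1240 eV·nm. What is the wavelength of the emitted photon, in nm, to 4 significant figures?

For Z = 2 the level energies scale as Z², so the effective Rydberg energy is 13.6 × 4 = 54.40 eV.
ΔE = 54.40 × (1/4² − 1/5²) = 54.40 × 0.02250 = 1.224 eV.
λ = hc/ΔE = 1240 / 1.224 = 1013 nm.

1013 nm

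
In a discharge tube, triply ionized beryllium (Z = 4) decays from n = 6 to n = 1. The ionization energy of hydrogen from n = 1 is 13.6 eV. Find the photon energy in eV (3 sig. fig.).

212 eV

The Bohr energies scale as Z², so for Z = 4: E_n = −217.6/n² eV.
E_6 = −217.6/36 = −6.044 eV and E_1 = −217.6/1 = −217.6 eV.
The photon energy is |E_6 − E_1| = 212 eV.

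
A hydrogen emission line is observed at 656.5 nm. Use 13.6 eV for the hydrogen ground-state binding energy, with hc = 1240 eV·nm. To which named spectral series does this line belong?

Balmer

ΔE = 1240/656.5 = 1.889 eV.
This matches 13.6 × (1/2² − 1/3²), so n_f = 2: the Balmer series.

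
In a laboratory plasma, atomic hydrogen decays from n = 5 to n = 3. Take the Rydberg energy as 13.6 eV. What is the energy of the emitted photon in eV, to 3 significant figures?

E_5 = −13.60/25 = −0.5440 eV and E_3 = −13.60/9 = −1.511 eV.
The photon energy is |E_5 − E_3| = 0.967 eV.

0.967 eV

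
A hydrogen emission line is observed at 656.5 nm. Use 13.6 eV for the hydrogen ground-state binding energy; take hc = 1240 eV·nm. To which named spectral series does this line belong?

Balmer

ΔE = 1240/656.5 = 1.889 eV.
This matches 13.6 × (1/2² − 1/3²), so n_f = 2: the Balmer series.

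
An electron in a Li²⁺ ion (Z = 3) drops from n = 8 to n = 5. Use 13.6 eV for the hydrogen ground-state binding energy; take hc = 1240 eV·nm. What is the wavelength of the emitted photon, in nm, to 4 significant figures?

For Z = 3 the level energies scale as Z², so the effective Rydberg energy is 13.6 × 9 = 122.4 eV.
ΔE = 122.4 × (1/5² − 1/8²) = 122.4 × 0.02438 = 2.984 eV.
λ = hc/ΔE = 1240 / 2.984 = 415.6 nm.

415.6 nm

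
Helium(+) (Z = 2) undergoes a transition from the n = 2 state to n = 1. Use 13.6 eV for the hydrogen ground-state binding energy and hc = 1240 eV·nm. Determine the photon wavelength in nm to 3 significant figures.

30.4 nm

For Z = 2 the level energies scale as Z², so the effective Rydberg energy is 13.6 × 4 = 54.40 eV.
ΔE = 54.40 × (1/1² − 1/2²) = 54.40 × 0.7500 = 40.80 eV.
λ = hc/ΔE = 1240 / 40.80 = 30.4 nm.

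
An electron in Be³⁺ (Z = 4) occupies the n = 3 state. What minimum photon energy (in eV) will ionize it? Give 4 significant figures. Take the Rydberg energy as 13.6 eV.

24.18 eV

E_n = −13.6 Z²/n² = −217.6/n² eV for Z = 4.
E_3 = −217.6/9 = −24.18 eV, so ionization (to E = 0) requires 24.18 eV.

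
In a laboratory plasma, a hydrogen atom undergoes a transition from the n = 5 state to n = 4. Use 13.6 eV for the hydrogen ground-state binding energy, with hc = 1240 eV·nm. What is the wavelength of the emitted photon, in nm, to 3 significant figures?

4050 nm

ΔE = 13.60 × (1/4² − 1/5²) = 13.60 × 0.02250 = 0.3060 eV.
λ = hc/ΔE = 1240 / 0.3060 = 4050 nm.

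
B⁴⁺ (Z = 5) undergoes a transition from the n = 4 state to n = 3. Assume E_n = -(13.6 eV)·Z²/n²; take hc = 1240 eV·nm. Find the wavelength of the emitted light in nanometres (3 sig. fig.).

For Z = 5 the level energies scale as Z², so the effective Rydberg energy is 13.6 × 25 = 340.0 eV.
ΔE = 340.0 × (1/3² − 1/4²) = 340.0 × 0.04861 = 16.53 eV.
λ = hc/ΔE = 1240 / 16.53 = 75.0 nm.

75.0 nm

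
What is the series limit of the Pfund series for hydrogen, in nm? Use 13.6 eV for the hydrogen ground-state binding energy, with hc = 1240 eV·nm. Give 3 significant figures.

2280 nm

The Pfund series has lower level n_f = 5; the series limit corresponds to n_i → ∞.
ΔE_max = 13.6 × 1 / 5² = 0.5440 eV.
λ_min = 1240 / 0.5440 = 2280 nm.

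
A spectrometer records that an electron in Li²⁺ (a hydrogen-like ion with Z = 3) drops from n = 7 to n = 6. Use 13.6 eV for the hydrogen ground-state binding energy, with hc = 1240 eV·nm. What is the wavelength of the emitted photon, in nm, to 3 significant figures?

For Z = 3 the level energies scale as Z², so the effective Rydberg energy is 13.6 × 9 = 122.4 eV.
ΔE = 122.4 × (1/6² − 1/7²) = 122.4 × 0.007370 = 0.9020 eV.
λ = hc/ΔE = 1240 / 0.9020 = 1370 nm.

1370 nm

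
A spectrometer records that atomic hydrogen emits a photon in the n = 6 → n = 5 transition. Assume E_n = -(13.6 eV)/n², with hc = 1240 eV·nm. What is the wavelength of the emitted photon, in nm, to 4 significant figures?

ΔE = 13.60 × (1/5² − 1/6²) = 13.60 × 0.01222 = 0.1662 eV.
λ = hc/ΔE = 1240 / 0.1662 = 7460 nm.

7460 nm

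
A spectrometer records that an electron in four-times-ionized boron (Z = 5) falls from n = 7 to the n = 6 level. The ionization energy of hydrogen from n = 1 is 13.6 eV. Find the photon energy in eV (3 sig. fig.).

2.51 eV

The Bohr energies scale as Z², so for Z = 5: E_n = −340.0/n² eV.
E_7 = −340.0/49 = −6.939 eV and E_6 = −340.0/36 = −9.444 eV.
The photon energy is |E_7 − E_6| = 2.51 eV.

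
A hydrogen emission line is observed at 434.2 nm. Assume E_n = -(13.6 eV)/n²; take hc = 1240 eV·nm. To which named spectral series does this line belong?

ΔE = 1240/434.2 = 2.856 eV.
This matches 13.6 × (1/2² − 1/5²), so n_f = 2: the Balmer series.

Balmer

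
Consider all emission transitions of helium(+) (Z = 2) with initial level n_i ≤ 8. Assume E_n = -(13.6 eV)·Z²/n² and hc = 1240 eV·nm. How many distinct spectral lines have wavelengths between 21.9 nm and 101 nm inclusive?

9

Enumerate all n_i → n_f pairs with 1 ≤ n_f < n_i ≤ 8 and compute λ = 1240 / [13.6·4·(1/n_f² − 1/n_i²)].
Lines falling in [21.9, 101] nm: 8→1 (23.16 nm), 7→1 (23.27 nm), 6→1 (23.45 nm), 5→1 (23.74 nm), 4→1 (24.31 nm), 3→1 (25.64 nm), 2→1 (30.39 nm), 8→2 (97.25 nm), 7→2 (99.28 nm).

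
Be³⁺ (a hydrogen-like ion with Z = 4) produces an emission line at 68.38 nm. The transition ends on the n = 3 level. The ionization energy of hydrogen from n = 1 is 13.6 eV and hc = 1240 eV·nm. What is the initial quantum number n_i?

The photon energy is ΔE = hc/λ = 1240 / 68.38 = 18.13 eV.
With Z = 4, ΔE = 217.6 × (1/n_f² − 1/n_i²), so 1/n_f² − 1/n_i² = 0.08334.
With n_f = 3: 1/n_i² = 1/9 − 0.08334 = 0.02777, so n_i ≈ 6.00.

n_i = 6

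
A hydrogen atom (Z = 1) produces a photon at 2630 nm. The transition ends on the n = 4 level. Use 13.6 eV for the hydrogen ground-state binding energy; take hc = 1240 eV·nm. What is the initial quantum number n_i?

The photon energy is ΔE = hc/λ = 1240 / 2630 = 0.4715 eV.
With Z = 1, ΔE = 13.60 × (1/n_f² − 1/n_i²), so 1/n_f² − 1/n_i² = 0.03467.
With n_f = 4: 1/n_i² = 1/16 − 0.03467 = 0.02783, so n_i ≈ 5.99.

n_i = 6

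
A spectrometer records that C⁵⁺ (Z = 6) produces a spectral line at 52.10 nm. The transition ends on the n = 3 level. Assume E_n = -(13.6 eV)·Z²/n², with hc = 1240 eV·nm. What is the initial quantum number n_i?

n_i = 4

The photon energy is ΔE = hc/λ = 1240 / 52.10 = 23.80 eV.
With Z = 6, ΔE = 489.6 × (1/n_f² − 1/n_i²), so 1/n_f² − 1/n_i² = 0.04861.
With n_f = 3: 1/n_i² = 1/9 − 0.04861 = 0.06250, so n_i ≈ 4.00.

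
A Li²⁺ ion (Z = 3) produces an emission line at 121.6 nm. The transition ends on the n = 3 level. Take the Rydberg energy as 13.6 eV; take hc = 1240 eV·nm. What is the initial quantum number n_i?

n_i = 6

The photon energy is ΔE = hc/λ = 1240 / 121.6 = 10.20 eV.
With Z = 3, ΔE = 122.4 × (1/n_f² − 1/n_i²), so 1/n_f² − 1/n_i² = 0.08331.
With n_f = 3: 1/n_i² = 1/9 − 0.08331 = 0.02780, so n_i ≈ 6.00.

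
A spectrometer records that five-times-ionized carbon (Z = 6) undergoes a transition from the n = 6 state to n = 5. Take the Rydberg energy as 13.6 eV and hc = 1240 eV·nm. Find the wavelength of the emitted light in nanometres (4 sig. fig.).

207.2 nm

For Z = 6 the level energies scale as Z², so the effective Rydberg energy is 13.6 × 36 = 489.6 eV.
ΔE = 489.6 × (1/5² − 1/6²) = 489.6 × 0.01222 = 5.984 eV.
λ = hc/ΔE = 1240 / 5.984 = 207.2 nm.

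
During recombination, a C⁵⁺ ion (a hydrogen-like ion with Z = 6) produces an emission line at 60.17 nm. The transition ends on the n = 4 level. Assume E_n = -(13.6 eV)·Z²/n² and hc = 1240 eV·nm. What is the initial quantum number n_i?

The photon energy is ΔE = hc/λ = 1240 / 60.17 = 20.61 eV.
With Z = 6, ΔE = 489.6 × (1/n_f² − 1/n_i²), so 1/n_f² − 1/n_i² = 0.04209.
With n_f = 4: 1/n_i² = 1/16 − 0.04209 = 0.02041, so n_i ≈ 7.00.

n_i = 7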